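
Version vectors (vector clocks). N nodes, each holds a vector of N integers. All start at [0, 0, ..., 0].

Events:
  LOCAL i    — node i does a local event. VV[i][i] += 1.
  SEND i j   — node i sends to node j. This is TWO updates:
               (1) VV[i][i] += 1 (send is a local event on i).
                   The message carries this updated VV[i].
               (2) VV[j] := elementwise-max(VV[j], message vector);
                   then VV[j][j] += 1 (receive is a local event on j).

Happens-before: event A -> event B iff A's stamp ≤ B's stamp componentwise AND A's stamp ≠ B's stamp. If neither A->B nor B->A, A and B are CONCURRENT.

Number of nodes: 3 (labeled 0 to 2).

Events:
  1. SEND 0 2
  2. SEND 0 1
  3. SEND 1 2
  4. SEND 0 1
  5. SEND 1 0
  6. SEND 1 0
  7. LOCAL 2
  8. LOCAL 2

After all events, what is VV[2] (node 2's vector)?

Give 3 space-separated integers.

Answer: 2 2 4

Derivation:
Initial: VV[0]=[0, 0, 0]
Initial: VV[1]=[0, 0, 0]
Initial: VV[2]=[0, 0, 0]
Event 1: SEND 0->2: VV[0][0]++ -> VV[0]=[1, 0, 0], msg_vec=[1, 0, 0]; VV[2]=max(VV[2],msg_vec) then VV[2][2]++ -> VV[2]=[1, 0, 1]
Event 2: SEND 0->1: VV[0][0]++ -> VV[0]=[2, 0, 0], msg_vec=[2, 0, 0]; VV[1]=max(VV[1],msg_vec) then VV[1][1]++ -> VV[1]=[2, 1, 0]
Event 3: SEND 1->2: VV[1][1]++ -> VV[1]=[2, 2, 0], msg_vec=[2, 2, 0]; VV[2]=max(VV[2],msg_vec) then VV[2][2]++ -> VV[2]=[2, 2, 2]
Event 4: SEND 0->1: VV[0][0]++ -> VV[0]=[3, 0, 0], msg_vec=[3, 0, 0]; VV[1]=max(VV[1],msg_vec) then VV[1][1]++ -> VV[1]=[3, 3, 0]
Event 5: SEND 1->0: VV[1][1]++ -> VV[1]=[3, 4, 0], msg_vec=[3, 4, 0]; VV[0]=max(VV[0],msg_vec) then VV[0][0]++ -> VV[0]=[4, 4, 0]
Event 6: SEND 1->0: VV[1][1]++ -> VV[1]=[3, 5, 0], msg_vec=[3, 5, 0]; VV[0]=max(VV[0],msg_vec) then VV[0][0]++ -> VV[0]=[5, 5, 0]
Event 7: LOCAL 2: VV[2][2]++ -> VV[2]=[2, 2, 3]
Event 8: LOCAL 2: VV[2][2]++ -> VV[2]=[2, 2, 4]
Final vectors: VV[0]=[5, 5, 0]; VV[1]=[3, 5, 0]; VV[2]=[2, 2, 4]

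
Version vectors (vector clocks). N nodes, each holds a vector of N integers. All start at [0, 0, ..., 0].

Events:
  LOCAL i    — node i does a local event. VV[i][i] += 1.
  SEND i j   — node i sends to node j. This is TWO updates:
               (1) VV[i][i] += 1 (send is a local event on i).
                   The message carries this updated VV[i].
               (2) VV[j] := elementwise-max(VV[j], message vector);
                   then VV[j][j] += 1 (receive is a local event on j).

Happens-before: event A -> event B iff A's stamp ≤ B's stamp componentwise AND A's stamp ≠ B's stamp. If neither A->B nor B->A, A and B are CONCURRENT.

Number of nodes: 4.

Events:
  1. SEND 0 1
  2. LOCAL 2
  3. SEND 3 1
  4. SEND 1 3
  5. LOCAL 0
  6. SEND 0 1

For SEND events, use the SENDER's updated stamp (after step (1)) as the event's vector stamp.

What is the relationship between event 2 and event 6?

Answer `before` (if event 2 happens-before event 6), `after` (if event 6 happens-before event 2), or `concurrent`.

Initial: VV[0]=[0, 0, 0, 0]
Initial: VV[1]=[0, 0, 0, 0]
Initial: VV[2]=[0, 0, 0, 0]
Initial: VV[3]=[0, 0, 0, 0]
Event 1: SEND 0->1: VV[0][0]++ -> VV[0]=[1, 0, 0, 0], msg_vec=[1, 0, 0, 0]; VV[1]=max(VV[1],msg_vec) then VV[1][1]++ -> VV[1]=[1, 1, 0, 0]
Event 2: LOCAL 2: VV[2][2]++ -> VV[2]=[0, 0, 1, 0]
Event 3: SEND 3->1: VV[3][3]++ -> VV[3]=[0, 0, 0, 1], msg_vec=[0, 0, 0, 1]; VV[1]=max(VV[1],msg_vec) then VV[1][1]++ -> VV[1]=[1, 2, 0, 1]
Event 4: SEND 1->3: VV[1][1]++ -> VV[1]=[1, 3, 0, 1], msg_vec=[1, 3, 0, 1]; VV[3]=max(VV[3],msg_vec) then VV[3][3]++ -> VV[3]=[1, 3, 0, 2]
Event 5: LOCAL 0: VV[0][0]++ -> VV[0]=[2, 0, 0, 0]
Event 6: SEND 0->1: VV[0][0]++ -> VV[0]=[3, 0, 0, 0], msg_vec=[3, 0, 0, 0]; VV[1]=max(VV[1],msg_vec) then VV[1][1]++ -> VV[1]=[3, 4, 0, 1]
Event 2 stamp: [0, 0, 1, 0]
Event 6 stamp: [3, 0, 0, 0]
[0, 0, 1, 0] <= [3, 0, 0, 0]? False
[3, 0, 0, 0] <= [0, 0, 1, 0]? False
Relation: concurrent

Answer: concurrent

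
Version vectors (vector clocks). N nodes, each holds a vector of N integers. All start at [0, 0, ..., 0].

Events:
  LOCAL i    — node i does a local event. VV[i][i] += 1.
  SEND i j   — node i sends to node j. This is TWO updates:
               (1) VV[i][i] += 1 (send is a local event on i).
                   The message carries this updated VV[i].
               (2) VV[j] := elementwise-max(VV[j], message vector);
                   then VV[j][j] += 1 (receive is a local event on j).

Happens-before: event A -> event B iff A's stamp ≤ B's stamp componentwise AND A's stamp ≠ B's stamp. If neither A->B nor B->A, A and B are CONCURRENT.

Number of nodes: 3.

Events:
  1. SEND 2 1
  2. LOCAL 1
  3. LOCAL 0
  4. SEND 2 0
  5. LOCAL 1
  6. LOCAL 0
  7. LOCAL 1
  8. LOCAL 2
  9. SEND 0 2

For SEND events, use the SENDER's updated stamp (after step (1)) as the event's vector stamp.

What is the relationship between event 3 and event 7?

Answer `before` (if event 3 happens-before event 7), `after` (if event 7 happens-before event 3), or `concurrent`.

Answer: concurrent

Derivation:
Initial: VV[0]=[0, 0, 0]
Initial: VV[1]=[0, 0, 0]
Initial: VV[2]=[0, 0, 0]
Event 1: SEND 2->1: VV[2][2]++ -> VV[2]=[0, 0, 1], msg_vec=[0, 0, 1]; VV[1]=max(VV[1],msg_vec) then VV[1][1]++ -> VV[1]=[0, 1, 1]
Event 2: LOCAL 1: VV[1][1]++ -> VV[1]=[0, 2, 1]
Event 3: LOCAL 0: VV[0][0]++ -> VV[0]=[1, 0, 0]
Event 4: SEND 2->0: VV[2][2]++ -> VV[2]=[0, 0, 2], msg_vec=[0, 0, 2]; VV[0]=max(VV[0],msg_vec) then VV[0][0]++ -> VV[0]=[2, 0, 2]
Event 5: LOCAL 1: VV[1][1]++ -> VV[1]=[0, 3, 1]
Event 6: LOCAL 0: VV[0][0]++ -> VV[0]=[3, 0, 2]
Event 7: LOCAL 1: VV[1][1]++ -> VV[1]=[0, 4, 1]
Event 8: LOCAL 2: VV[2][2]++ -> VV[2]=[0, 0, 3]
Event 9: SEND 0->2: VV[0][0]++ -> VV[0]=[4, 0, 2], msg_vec=[4, 0, 2]; VV[2]=max(VV[2],msg_vec) then VV[2][2]++ -> VV[2]=[4, 0, 4]
Event 3 stamp: [1, 0, 0]
Event 7 stamp: [0, 4, 1]
[1, 0, 0] <= [0, 4, 1]? False
[0, 4, 1] <= [1, 0, 0]? False
Relation: concurrent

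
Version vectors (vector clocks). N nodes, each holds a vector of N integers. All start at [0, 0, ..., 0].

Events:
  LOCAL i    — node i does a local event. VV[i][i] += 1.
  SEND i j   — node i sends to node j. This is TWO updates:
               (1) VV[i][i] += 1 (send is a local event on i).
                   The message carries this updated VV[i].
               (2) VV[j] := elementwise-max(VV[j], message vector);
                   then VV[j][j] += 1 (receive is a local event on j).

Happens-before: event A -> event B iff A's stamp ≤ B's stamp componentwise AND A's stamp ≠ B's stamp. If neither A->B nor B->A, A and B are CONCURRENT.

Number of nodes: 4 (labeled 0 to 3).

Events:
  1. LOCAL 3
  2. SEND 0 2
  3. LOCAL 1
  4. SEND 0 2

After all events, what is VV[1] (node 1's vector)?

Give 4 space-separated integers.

Initial: VV[0]=[0, 0, 0, 0]
Initial: VV[1]=[0, 0, 0, 0]
Initial: VV[2]=[0, 0, 0, 0]
Initial: VV[3]=[0, 0, 0, 0]
Event 1: LOCAL 3: VV[3][3]++ -> VV[3]=[0, 0, 0, 1]
Event 2: SEND 0->2: VV[0][0]++ -> VV[0]=[1, 0, 0, 0], msg_vec=[1, 0, 0, 0]; VV[2]=max(VV[2],msg_vec) then VV[2][2]++ -> VV[2]=[1, 0, 1, 0]
Event 3: LOCAL 1: VV[1][1]++ -> VV[1]=[0, 1, 0, 0]
Event 4: SEND 0->2: VV[0][0]++ -> VV[0]=[2, 0, 0, 0], msg_vec=[2, 0, 0, 0]; VV[2]=max(VV[2],msg_vec) then VV[2][2]++ -> VV[2]=[2, 0, 2, 0]
Final vectors: VV[0]=[2, 0, 0, 0]; VV[1]=[0, 1, 0, 0]; VV[2]=[2, 0, 2, 0]; VV[3]=[0, 0, 0, 1]

Answer: 0 1 0 0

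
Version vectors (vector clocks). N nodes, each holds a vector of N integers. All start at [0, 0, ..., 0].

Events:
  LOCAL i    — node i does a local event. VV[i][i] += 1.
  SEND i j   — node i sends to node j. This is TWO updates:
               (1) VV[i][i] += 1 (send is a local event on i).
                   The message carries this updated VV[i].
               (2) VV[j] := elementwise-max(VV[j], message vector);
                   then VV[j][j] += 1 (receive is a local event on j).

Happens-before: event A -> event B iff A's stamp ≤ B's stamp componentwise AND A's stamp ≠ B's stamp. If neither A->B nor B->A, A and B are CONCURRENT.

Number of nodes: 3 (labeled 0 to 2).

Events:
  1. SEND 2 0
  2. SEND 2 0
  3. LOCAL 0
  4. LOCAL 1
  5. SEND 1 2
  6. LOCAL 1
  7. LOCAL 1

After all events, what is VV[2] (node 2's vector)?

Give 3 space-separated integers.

Answer: 0 2 3

Derivation:
Initial: VV[0]=[0, 0, 0]
Initial: VV[1]=[0, 0, 0]
Initial: VV[2]=[0, 0, 0]
Event 1: SEND 2->0: VV[2][2]++ -> VV[2]=[0, 0, 1], msg_vec=[0, 0, 1]; VV[0]=max(VV[0],msg_vec) then VV[0][0]++ -> VV[0]=[1, 0, 1]
Event 2: SEND 2->0: VV[2][2]++ -> VV[2]=[0, 0, 2], msg_vec=[0, 0, 2]; VV[0]=max(VV[0],msg_vec) then VV[0][0]++ -> VV[0]=[2, 0, 2]
Event 3: LOCAL 0: VV[0][0]++ -> VV[0]=[3, 0, 2]
Event 4: LOCAL 1: VV[1][1]++ -> VV[1]=[0, 1, 0]
Event 5: SEND 1->2: VV[1][1]++ -> VV[1]=[0, 2, 0], msg_vec=[0, 2, 0]; VV[2]=max(VV[2],msg_vec) then VV[2][2]++ -> VV[2]=[0, 2, 3]
Event 6: LOCAL 1: VV[1][1]++ -> VV[1]=[0, 3, 0]
Event 7: LOCAL 1: VV[1][1]++ -> VV[1]=[0, 4, 0]
Final vectors: VV[0]=[3, 0, 2]; VV[1]=[0, 4, 0]; VV[2]=[0, 2, 3]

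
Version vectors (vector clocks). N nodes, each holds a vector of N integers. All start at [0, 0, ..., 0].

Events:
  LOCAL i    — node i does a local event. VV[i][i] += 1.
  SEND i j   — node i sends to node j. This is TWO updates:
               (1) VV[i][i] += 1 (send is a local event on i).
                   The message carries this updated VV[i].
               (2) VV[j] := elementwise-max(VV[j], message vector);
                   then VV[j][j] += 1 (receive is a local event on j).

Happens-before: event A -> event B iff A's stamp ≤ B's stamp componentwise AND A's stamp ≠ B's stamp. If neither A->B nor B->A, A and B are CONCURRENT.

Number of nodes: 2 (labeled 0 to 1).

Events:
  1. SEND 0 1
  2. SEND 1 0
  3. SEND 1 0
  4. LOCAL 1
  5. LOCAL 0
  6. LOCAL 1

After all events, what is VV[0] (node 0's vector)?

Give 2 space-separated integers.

Initial: VV[0]=[0, 0]
Initial: VV[1]=[0, 0]
Event 1: SEND 0->1: VV[0][0]++ -> VV[0]=[1, 0], msg_vec=[1, 0]; VV[1]=max(VV[1],msg_vec) then VV[1][1]++ -> VV[1]=[1, 1]
Event 2: SEND 1->0: VV[1][1]++ -> VV[1]=[1, 2], msg_vec=[1, 2]; VV[0]=max(VV[0],msg_vec) then VV[0][0]++ -> VV[0]=[2, 2]
Event 3: SEND 1->0: VV[1][1]++ -> VV[1]=[1, 3], msg_vec=[1, 3]; VV[0]=max(VV[0],msg_vec) then VV[0][0]++ -> VV[0]=[3, 3]
Event 4: LOCAL 1: VV[1][1]++ -> VV[1]=[1, 4]
Event 5: LOCAL 0: VV[0][0]++ -> VV[0]=[4, 3]
Event 6: LOCAL 1: VV[1][1]++ -> VV[1]=[1, 5]
Final vectors: VV[0]=[4, 3]; VV[1]=[1, 5]

Answer: 4 3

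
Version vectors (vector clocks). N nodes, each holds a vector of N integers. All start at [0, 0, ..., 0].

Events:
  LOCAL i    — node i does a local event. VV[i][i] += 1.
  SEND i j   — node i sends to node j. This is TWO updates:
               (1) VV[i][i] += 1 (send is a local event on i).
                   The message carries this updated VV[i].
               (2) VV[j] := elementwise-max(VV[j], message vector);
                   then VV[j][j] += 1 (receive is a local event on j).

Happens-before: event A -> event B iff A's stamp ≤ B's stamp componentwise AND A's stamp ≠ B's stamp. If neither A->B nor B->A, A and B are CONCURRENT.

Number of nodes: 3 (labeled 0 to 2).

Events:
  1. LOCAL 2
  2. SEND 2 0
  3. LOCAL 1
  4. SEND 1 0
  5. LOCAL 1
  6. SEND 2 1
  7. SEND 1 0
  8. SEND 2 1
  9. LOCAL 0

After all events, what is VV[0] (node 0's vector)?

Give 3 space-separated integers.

Initial: VV[0]=[0, 0, 0]
Initial: VV[1]=[0, 0, 0]
Initial: VV[2]=[0, 0, 0]
Event 1: LOCAL 2: VV[2][2]++ -> VV[2]=[0, 0, 1]
Event 2: SEND 2->0: VV[2][2]++ -> VV[2]=[0, 0, 2], msg_vec=[0, 0, 2]; VV[0]=max(VV[0],msg_vec) then VV[0][0]++ -> VV[0]=[1, 0, 2]
Event 3: LOCAL 1: VV[1][1]++ -> VV[1]=[0, 1, 0]
Event 4: SEND 1->0: VV[1][1]++ -> VV[1]=[0, 2, 0], msg_vec=[0, 2, 0]; VV[0]=max(VV[0],msg_vec) then VV[0][0]++ -> VV[0]=[2, 2, 2]
Event 5: LOCAL 1: VV[1][1]++ -> VV[1]=[0, 3, 0]
Event 6: SEND 2->1: VV[2][2]++ -> VV[2]=[0, 0, 3], msg_vec=[0, 0, 3]; VV[1]=max(VV[1],msg_vec) then VV[1][1]++ -> VV[1]=[0, 4, 3]
Event 7: SEND 1->0: VV[1][1]++ -> VV[1]=[0, 5, 3], msg_vec=[0, 5, 3]; VV[0]=max(VV[0],msg_vec) then VV[0][0]++ -> VV[0]=[3, 5, 3]
Event 8: SEND 2->1: VV[2][2]++ -> VV[2]=[0, 0, 4], msg_vec=[0, 0, 4]; VV[1]=max(VV[1],msg_vec) then VV[1][1]++ -> VV[1]=[0, 6, 4]
Event 9: LOCAL 0: VV[0][0]++ -> VV[0]=[4, 5, 3]
Final vectors: VV[0]=[4, 5, 3]; VV[1]=[0, 6, 4]; VV[2]=[0, 0, 4]

Answer: 4 5 3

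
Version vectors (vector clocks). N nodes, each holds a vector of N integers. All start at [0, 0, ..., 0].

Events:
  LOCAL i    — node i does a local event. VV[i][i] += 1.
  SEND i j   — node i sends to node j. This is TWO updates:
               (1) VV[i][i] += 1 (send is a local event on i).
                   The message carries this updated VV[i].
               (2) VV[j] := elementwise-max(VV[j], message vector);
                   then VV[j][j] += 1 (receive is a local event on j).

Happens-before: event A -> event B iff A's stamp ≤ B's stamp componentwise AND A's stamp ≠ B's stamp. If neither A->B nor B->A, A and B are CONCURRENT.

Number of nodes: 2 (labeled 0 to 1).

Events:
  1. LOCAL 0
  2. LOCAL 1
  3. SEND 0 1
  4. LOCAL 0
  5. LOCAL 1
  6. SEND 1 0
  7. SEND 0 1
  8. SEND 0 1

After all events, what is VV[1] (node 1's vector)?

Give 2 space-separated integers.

Answer: 6 6

Derivation:
Initial: VV[0]=[0, 0]
Initial: VV[1]=[0, 0]
Event 1: LOCAL 0: VV[0][0]++ -> VV[0]=[1, 0]
Event 2: LOCAL 1: VV[1][1]++ -> VV[1]=[0, 1]
Event 3: SEND 0->1: VV[0][0]++ -> VV[0]=[2, 0], msg_vec=[2, 0]; VV[1]=max(VV[1],msg_vec) then VV[1][1]++ -> VV[1]=[2, 2]
Event 4: LOCAL 0: VV[0][0]++ -> VV[0]=[3, 0]
Event 5: LOCAL 1: VV[1][1]++ -> VV[1]=[2, 3]
Event 6: SEND 1->0: VV[1][1]++ -> VV[1]=[2, 4], msg_vec=[2, 4]; VV[0]=max(VV[0],msg_vec) then VV[0][0]++ -> VV[0]=[4, 4]
Event 7: SEND 0->1: VV[0][0]++ -> VV[0]=[5, 4], msg_vec=[5, 4]; VV[1]=max(VV[1],msg_vec) then VV[1][1]++ -> VV[1]=[5, 5]
Event 8: SEND 0->1: VV[0][0]++ -> VV[0]=[6, 4], msg_vec=[6, 4]; VV[1]=max(VV[1],msg_vec) then VV[1][1]++ -> VV[1]=[6, 6]
Final vectors: VV[0]=[6, 4]; VV[1]=[6, 6]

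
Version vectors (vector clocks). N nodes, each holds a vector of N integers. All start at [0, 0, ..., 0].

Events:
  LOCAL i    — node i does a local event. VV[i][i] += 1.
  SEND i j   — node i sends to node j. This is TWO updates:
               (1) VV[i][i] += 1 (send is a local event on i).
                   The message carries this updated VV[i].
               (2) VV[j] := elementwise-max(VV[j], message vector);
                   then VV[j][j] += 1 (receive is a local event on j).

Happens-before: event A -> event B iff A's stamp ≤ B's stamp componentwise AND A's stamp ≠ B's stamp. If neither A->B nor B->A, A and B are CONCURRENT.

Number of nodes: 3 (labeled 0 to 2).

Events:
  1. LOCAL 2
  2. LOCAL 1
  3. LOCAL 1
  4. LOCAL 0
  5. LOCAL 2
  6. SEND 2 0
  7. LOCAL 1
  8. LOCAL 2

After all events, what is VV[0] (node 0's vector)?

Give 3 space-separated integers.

Answer: 2 0 3

Derivation:
Initial: VV[0]=[0, 0, 0]
Initial: VV[1]=[0, 0, 0]
Initial: VV[2]=[0, 0, 0]
Event 1: LOCAL 2: VV[2][2]++ -> VV[2]=[0, 0, 1]
Event 2: LOCAL 1: VV[1][1]++ -> VV[1]=[0, 1, 0]
Event 3: LOCAL 1: VV[1][1]++ -> VV[1]=[0, 2, 0]
Event 4: LOCAL 0: VV[0][0]++ -> VV[0]=[1, 0, 0]
Event 5: LOCAL 2: VV[2][2]++ -> VV[2]=[0, 0, 2]
Event 6: SEND 2->0: VV[2][2]++ -> VV[2]=[0, 0, 3], msg_vec=[0, 0, 3]; VV[0]=max(VV[0],msg_vec) then VV[0][0]++ -> VV[0]=[2, 0, 3]
Event 7: LOCAL 1: VV[1][1]++ -> VV[1]=[0, 3, 0]
Event 8: LOCAL 2: VV[2][2]++ -> VV[2]=[0, 0, 4]
Final vectors: VV[0]=[2, 0, 3]; VV[1]=[0, 3, 0]; VV[2]=[0, 0, 4]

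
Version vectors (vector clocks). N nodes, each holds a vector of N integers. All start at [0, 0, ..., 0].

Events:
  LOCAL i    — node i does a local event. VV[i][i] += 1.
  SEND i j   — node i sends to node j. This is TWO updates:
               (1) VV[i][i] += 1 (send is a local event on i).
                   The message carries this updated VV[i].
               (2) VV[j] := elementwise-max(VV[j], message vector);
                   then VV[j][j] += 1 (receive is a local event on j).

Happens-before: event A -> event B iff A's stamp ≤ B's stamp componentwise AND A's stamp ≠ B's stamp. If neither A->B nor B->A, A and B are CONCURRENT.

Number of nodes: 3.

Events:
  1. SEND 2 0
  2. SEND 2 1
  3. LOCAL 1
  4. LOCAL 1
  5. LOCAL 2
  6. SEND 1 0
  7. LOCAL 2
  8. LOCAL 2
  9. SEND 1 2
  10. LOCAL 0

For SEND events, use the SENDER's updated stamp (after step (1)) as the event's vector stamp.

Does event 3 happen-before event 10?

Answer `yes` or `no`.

Initial: VV[0]=[0, 0, 0]
Initial: VV[1]=[0, 0, 0]
Initial: VV[2]=[0, 0, 0]
Event 1: SEND 2->0: VV[2][2]++ -> VV[2]=[0, 0, 1], msg_vec=[0, 0, 1]; VV[0]=max(VV[0],msg_vec) then VV[0][0]++ -> VV[0]=[1, 0, 1]
Event 2: SEND 2->1: VV[2][2]++ -> VV[2]=[0, 0, 2], msg_vec=[0, 0, 2]; VV[1]=max(VV[1],msg_vec) then VV[1][1]++ -> VV[1]=[0, 1, 2]
Event 3: LOCAL 1: VV[1][1]++ -> VV[1]=[0, 2, 2]
Event 4: LOCAL 1: VV[1][1]++ -> VV[1]=[0, 3, 2]
Event 5: LOCAL 2: VV[2][2]++ -> VV[2]=[0, 0, 3]
Event 6: SEND 1->0: VV[1][1]++ -> VV[1]=[0, 4, 2], msg_vec=[0, 4, 2]; VV[0]=max(VV[0],msg_vec) then VV[0][0]++ -> VV[0]=[2, 4, 2]
Event 7: LOCAL 2: VV[2][2]++ -> VV[2]=[0, 0, 4]
Event 8: LOCAL 2: VV[2][2]++ -> VV[2]=[0, 0, 5]
Event 9: SEND 1->2: VV[1][1]++ -> VV[1]=[0, 5, 2], msg_vec=[0, 5, 2]; VV[2]=max(VV[2],msg_vec) then VV[2][2]++ -> VV[2]=[0, 5, 6]
Event 10: LOCAL 0: VV[0][0]++ -> VV[0]=[3, 4, 2]
Event 3 stamp: [0, 2, 2]
Event 10 stamp: [3, 4, 2]
[0, 2, 2] <= [3, 4, 2]? True. Equal? False. Happens-before: True

Answer: yes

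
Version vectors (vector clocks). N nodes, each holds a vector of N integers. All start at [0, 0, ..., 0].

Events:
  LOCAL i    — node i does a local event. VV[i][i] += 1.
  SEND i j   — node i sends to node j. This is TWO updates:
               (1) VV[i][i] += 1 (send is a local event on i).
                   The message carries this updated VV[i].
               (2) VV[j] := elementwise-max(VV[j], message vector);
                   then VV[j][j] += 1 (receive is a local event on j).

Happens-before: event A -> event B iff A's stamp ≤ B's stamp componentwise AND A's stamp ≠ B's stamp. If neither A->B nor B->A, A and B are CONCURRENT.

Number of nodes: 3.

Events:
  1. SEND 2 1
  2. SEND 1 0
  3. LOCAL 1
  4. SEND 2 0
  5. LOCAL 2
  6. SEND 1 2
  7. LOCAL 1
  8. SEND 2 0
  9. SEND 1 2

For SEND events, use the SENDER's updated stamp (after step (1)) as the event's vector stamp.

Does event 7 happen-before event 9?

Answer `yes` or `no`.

Initial: VV[0]=[0, 0, 0]
Initial: VV[1]=[0, 0, 0]
Initial: VV[2]=[0, 0, 0]
Event 1: SEND 2->1: VV[2][2]++ -> VV[2]=[0, 0, 1], msg_vec=[0, 0, 1]; VV[1]=max(VV[1],msg_vec) then VV[1][1]++ -> VV[1]=[0, 1, 1]
Event 2: SEND 1->0: VV[1][1]++ -> VV[1]=[0, 2, 1], msg_vec=[0, 2, 1]; VV[0]=max(VV[0],msg_vec) then VV[0][0]++ -> VV[0]=[1, 2, 1]
Event 3: LOCAL 1: VV[1][1]++ -> VV[1]=[0, 3, 1]
Event 4: SEND 2->0: VV[2][2]++ -> VV[2]=[0, 0, 2], msg_vec=[0, 0, 2]; VV[0]=max(VV[0],msg_vec) then VV[0][0]++ -> VV[0]=[2, 2, 2]
Event 5: LOCAL 2: VV[2][2]++ -> VV[2]=[0, 0, 3]
Event 6: SEND 1->2: VV[1][1]++ -> VV[1]=[0, 4, 1], msg_vec=[0, 4, 1]; VV[2]=max(VV[2],msg_vec) then VV[2][2]++ -> VV[2]=[0, 4, 4]
Event 7: LOCAL 1: VV[1][1]++ -> VV[1]=[0, 5, 1]
Event 8: SEND 2->0: VV[2][2]++ -> VV[2]=[0, 4, 5], msg_vec=[0, 4, 5]; VV[0]=max(VV[0],msg_vec) then VV[0][0]++ -> VV[0]=[3, 4, 5]
Event 9: SEND 1->2: VV[1][1]++ -> VV[1]=[0, 6, 1], msg_vec=[0, 6, 1]; VV[2]=max(VV[2],msg_vec) then VV[2][2]++ -> VV[2]=[0, 6, 6]
Event 7 stamp: [0, 5, 1]
Event 9 stamp: [0, 6, 1]
[0, 5, 1] <= [0, 6, 1]? True. Equal? False. Happens-before: True

Answer: yes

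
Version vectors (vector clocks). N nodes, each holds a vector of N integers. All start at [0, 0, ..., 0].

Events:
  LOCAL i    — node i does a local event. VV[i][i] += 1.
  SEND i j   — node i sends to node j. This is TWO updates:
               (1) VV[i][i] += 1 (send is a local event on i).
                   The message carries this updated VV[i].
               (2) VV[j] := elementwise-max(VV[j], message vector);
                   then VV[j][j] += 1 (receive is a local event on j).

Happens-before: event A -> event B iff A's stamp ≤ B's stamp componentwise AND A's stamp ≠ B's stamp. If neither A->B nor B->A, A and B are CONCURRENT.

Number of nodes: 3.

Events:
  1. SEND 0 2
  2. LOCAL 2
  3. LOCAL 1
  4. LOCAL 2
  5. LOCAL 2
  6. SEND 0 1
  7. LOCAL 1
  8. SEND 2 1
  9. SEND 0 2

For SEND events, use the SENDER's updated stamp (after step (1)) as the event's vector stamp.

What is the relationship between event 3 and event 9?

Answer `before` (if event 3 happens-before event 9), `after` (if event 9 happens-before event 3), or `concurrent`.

Initial: VV[0]=[0, 0, 0]
Initial: VV[1]=[0, 0, 0]
Initial: VV[2]=[0, 0, 0]
Event 1: SEND 0->2: VV[0][0]++ -> VV[0]=[1, 0, 0], msg_vec=[1, 0, 0]; VV[2]=max(VV[2],msg_vec) then VV[2][2]++ -> VV[2]=[1, 0, 1]
Event 2: LOCAL 2: VV[2][2]++ -> VV[2]=[1, 0, 2]
Event 3: LOCAL 1: VV[1][1]++ -> VV[1]=[0, 1, 0]
Event 4: LOCAL 2: VV[2][2]++ -> VV[2]=[1, 0, 3]
Event 5: LOCAL 2: VV[2][2]++ -> VV[2]=[1, 0, 4]
Event 6: SEND 0->1: VV[0][0]++ -> VV[0]=[2, 0, 0], msg_vec=[2, 0, 0]; VV[1]=max(VV[1],msg_vec) then VV[1][1]++ -> VV[1]=[2, 2, 0]
Event 7: LOCAL 1: VV[1][1]++ -> VV[1]=[2, 3, 0]
Event 8: SEND 2->1: VV[2][2]++ -> VV[2]=[1, 0, 5], msg_vec=[1, 0, 5]; VV[1]=max(VV[1],msg_vec) then VV[1][1]++ -> VV[1]=[2, 4, 5]
Event 9: SEND 0->2: VV[0][0]++ -> VV[0]=[3, 0, 0], msg_vec=[3, 0, 0]; VV[2]=max(VV[2],msg_vec) then VV[2][2]++ -> VV[2]=[3, 0, 6]
Event 3 stamp: [0, 1, 0]
Event 9 stamp: [3, 0, 0]
[0, 1, 0] <= [3, 0, 0]? False
[3, 0, 0] <= [0, 1, 0]? False
Relation: concurrent

Answer: concurrent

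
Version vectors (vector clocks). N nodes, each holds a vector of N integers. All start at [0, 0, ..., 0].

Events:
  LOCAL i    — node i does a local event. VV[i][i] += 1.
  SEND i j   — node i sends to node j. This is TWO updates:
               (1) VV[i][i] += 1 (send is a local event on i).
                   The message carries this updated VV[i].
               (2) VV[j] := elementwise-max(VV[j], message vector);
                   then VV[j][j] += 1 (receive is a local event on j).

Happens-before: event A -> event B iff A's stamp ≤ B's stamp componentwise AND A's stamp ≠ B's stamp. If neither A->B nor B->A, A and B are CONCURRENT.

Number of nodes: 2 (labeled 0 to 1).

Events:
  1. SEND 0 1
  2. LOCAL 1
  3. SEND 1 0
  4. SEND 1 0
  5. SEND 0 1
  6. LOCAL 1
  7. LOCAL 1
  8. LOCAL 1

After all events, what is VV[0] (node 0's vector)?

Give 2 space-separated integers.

Initial: VV[0]=[0, 0]
Initial: VV[1]=[0, 0]
Event 1: SEND 0->1: VV[0][0]++ -> VV[0]=[1, 0], msg_vec=[1, 0]; VV[1]=max(VV[1],msg_vec) then VV[1][1]++ -> VV[1]=[1, 1]
Event 2: LOCAL 1: VV[1][1]++ -> VV[1]=[1, 2]
Event 3: SEND 1->0: VV[1][1]++ -> VV[1]=[1, 3], msg_vec=[1, 3]; VV[0]=max(VV[0],msg_vec) then VV[0][0]++ -> VV[0]=[2, 3]
Event 4: SEND 1->0: VV[1][1]++ -> VV[1]=[1, 4], msg_vec=[1, 4]; VV[0]=max(VV[0],msg_vec) then VV[0][0]++ -> VV[0]=[3, 4]
Event 5: SEND 0->1: VV[0][0]++ -> VV[0]=[4, 4], msg_vec=[4, 4]; VV[1]=max(VV[1],msg_vec) then VV[1][1]++ -> VV[1]=[4, 5]
Event 6: LOCAL 1: VV[1][1]++ -> VV[1]=[4, 6]
Event 7: LOCAL 1: VV[1][1]++ -> VV[1]=[4, 7]
Event 8: LOCAL 1: VV[1][1]++ -> VV[1]=[4, 8]
Final vectors: VV[0]=[4, 4]; VV[1]=[4, 8]

Answer: 4 4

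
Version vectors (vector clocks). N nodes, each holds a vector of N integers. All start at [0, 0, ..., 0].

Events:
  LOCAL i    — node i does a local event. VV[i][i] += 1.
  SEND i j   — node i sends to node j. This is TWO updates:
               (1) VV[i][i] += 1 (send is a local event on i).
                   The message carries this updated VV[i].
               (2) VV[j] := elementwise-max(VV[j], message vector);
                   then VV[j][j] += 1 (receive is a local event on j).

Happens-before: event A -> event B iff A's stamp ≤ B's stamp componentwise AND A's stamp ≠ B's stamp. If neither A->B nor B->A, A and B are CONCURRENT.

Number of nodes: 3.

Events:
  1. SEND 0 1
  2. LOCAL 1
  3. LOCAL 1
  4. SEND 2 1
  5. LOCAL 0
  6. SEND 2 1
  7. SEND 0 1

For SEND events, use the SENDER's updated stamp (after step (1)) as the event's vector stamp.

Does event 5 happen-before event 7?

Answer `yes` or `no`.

Answer: yes

Derivation:
Initial: VV[0]=[0, 0, 0]
Initial: VV[1]=[0, 0, 0]
Initial: VV[2]=[0, 0, 0]
Event 1: SEND 0->1: VV[0][0]++ -> VV[0]=[1, 0, 0], msg_vec=[1, 0, 0]; VV[1]=max(VV[1],msg_vec) then VV[1][1]++ -> VV[1]=[1, 1, 0]
Event 2: LOCAL 1: VV[1][1]++ -> VV[1]=[1, 2, 0]
Event 3: LOCAL 1: VV[1][1]++ -> VV[1]=[1, 3, 0]
Event 4: SEND 2->1: VV[2][2]++ -> VV[2]=[0, 0, 1], msg_vec=[0, 0, 1]; VV[1]=max(VV[1],msg_vec) then VV[1][1]++ -> VV[1]=[1, 4, 1]
Event 5: LOCAL 0: VV[0][0]++ -> VV[0]=[2, 0, 0]
Event 6: SEND 2->1: VV[2][2]++ -> VV[2]=[0, 0, 2], msg_vec=[0, 0, 2]; VV[1]=max(VV[1],msg_vec) then VV[1][1]++ -> VV[1]=[1, 5, 2]
Event 7: SEND 0->1: VV[0][0]++ -> VV[0]=[3, 0, 0], msg_vec=[3, 0, 0]; VV[1]=max(VV[1],msg_vec) then VV[1][1]++ -> VV[1]=[3, 6, 2]
Event 5 stamp: [2, 0, 0]
Event 7 stamp: [3, 0, 0]
[2, 0, 0] <= [3, 0, 0]? True. Equal? False. Happens-before: True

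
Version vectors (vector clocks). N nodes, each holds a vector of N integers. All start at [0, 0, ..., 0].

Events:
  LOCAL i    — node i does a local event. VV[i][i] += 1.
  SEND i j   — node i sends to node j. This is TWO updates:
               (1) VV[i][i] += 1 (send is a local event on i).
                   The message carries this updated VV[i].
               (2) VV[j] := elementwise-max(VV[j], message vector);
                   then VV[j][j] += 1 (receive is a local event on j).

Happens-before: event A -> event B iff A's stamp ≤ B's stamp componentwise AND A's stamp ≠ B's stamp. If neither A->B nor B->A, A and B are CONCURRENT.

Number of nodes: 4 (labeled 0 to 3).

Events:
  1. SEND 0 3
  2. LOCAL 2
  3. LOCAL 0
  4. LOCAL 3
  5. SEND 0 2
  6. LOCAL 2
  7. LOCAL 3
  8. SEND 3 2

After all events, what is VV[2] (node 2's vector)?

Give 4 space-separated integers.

Answer: 3 0 4 4

Derivation:
Initial: VV[0]=[0, 0, 0, 0]
Initial: VV[1]=[0, 0, 0, 0]
Initial: VV[2]=[0, 0, 0, 0]
Initial: VV[3]=[0, 0, 0, 0]
Event 1: SEND 0->3: VV[0][0]++ -> VV[0]=[1, 0, 0, 0], msg_vec=[1, 0, 0, 0]; VV[3]=max(VV[3],msg_vec) then VV[3][3]++ -> VV[3]=[1, 0, 0, 1]
Event 2: LOCAL 2: VV[2][2]++ -> VV[2]=[0, 0, 1, 0]
Event 3: LOCAL 0: VV[0][0]++ -> VV[0]=[2, 0, 0, 0]
Event 4: LOCAL 3: VV[3][3]++ -> VV[3]=[1, 0, 0, 2]
Event 5: SEND 0->2: VV[0][0]++ -> VV[0]=[3, 0, 0, 0], msg_vec=[3, 0, 0, 0]; VV[2]=max(VV[2],msg_vec) then VV[2][2]++ -> VV[2]=[3, 0, 2, 0]
Event 6: LOCAL 2: VV[2][2]++ -> VV[2]=[3, 0, 3, 0]
Event 7: LOCAL 3: VV[3][3]++ -> VV[3]=[1, 0, 0, 3]
Event 8: SEND 3->2: VV[3][3]++ -> VV[3]=[1, 0, 0, 4], msg_vec=[1, 0, 0, 4]; VV[2]=max(VV[2],msg_vec) then VV[2][2]++ -> VV[2]=[3, 0, 4, 4]
Final vectors: VV[0]=[3, 0, 0, 0]; VV[1]=[0, 0, 0, 0]; VV[2]=[3, 0, 4, 4]; VV[3]=[1, 0, 0, 4]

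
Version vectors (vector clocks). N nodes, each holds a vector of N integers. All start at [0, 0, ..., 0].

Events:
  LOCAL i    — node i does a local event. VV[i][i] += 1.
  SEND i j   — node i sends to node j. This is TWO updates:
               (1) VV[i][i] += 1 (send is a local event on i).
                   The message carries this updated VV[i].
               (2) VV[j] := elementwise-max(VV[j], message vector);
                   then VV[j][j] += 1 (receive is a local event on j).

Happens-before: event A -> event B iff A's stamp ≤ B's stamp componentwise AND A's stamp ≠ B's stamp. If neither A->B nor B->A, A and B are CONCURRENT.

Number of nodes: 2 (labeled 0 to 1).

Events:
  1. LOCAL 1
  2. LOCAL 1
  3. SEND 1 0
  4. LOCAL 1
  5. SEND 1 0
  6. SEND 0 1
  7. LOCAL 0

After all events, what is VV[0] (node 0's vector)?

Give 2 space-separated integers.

Initial: VV[0]=[0, 0]
Initial: VV[1]=[0, 0]
Event 1: LOCAL 1: VV[1][1]++ -> VV[1]=[0, 1]
Event 2: LOCAL 1: VV[1][1]++ -> VV[1]=[0, 2]
Event 3: SEND 1->0: VV[1][1]++ -> VV[1]=[0, 3], msg_vec=[0, 3]; VV[0]=max(VV[0],msg_vec) then VV[0][0]++ -> VV[0]=[1, 3]
Event 4: LOCAL 1: VV[1][1]++ -> VV[1]=[0, 4]
Event 5: SEND 1->0: VV[1][1]++ -> VV[1]=[0, 5], msg_vec=[0, 5]; VV[0]=max(VV[0],msg_vec) then VV[0][0]++ -> VV[0]=[2, 5]
Event 6: SEND 0->1: VV[0][0]++ -> VV[0]=[3, 5], msg_vec=[3, 5]; VV[1]=max(VV[1],msg_vec) then VV[1][1]++ -> VV[1]=[3, 6]
Event 7: LOCAL 0: VV[0][0]++ -> VV[0]=[4, 5]
Final vectors: VV[0]=[4, 5]; VV[1]=[3, 6]

Answer: 4 5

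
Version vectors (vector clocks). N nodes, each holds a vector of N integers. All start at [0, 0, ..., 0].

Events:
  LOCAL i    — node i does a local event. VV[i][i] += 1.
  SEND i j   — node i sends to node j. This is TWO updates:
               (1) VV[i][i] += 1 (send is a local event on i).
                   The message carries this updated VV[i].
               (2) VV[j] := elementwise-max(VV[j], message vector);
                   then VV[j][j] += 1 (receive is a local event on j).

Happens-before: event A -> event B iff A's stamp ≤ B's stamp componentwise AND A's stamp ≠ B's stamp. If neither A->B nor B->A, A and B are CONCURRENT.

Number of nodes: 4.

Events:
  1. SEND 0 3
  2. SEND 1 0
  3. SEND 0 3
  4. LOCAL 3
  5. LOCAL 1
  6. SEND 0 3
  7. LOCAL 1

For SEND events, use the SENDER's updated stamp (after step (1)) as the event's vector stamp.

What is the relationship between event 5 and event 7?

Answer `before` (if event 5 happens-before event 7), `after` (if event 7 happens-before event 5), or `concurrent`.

Answer: before

Derivation:
Initial: VV[0]=[0, 0, 0, 0]
Initial: VV[1]=[0, 0, 0, 0]
Initial: VV[2]=[0, 0, 0, 0]
Initial: VV[3]=[0, 0, 0, 0]
Event 1: SEND 0->3: VV[0][0]++ -> VV[0]=[1, 0, 0, 0], msg_vec=[1, 0, 0, 0]; VV[3]=max(VV[3],msg_vec) then VV[3][3]++ -> VV[3]=[1, 0, 0, 1]
Event 2: SEND 1->0: VV[1][1]++ -> VV[1]=[0, 1, 0, 0], msg_vec=[0, 1, 0, 0]; VV[0]=max(VV[0],msg_vec) then VV[0][0]++ -> VV[0]=[2, 1, 0, 0]
Event 3: SEND 0->3: VV[0][0]++ -> VV[0]=[3, 1, 0, 0], msg_vec=[3, 1, 0, 0]; VV[3]=max(VV[3],msg_vec) then VV[3][3]++ -> VV[3]=[3, 1, 0, 2]
Event 4: LOCAL 3: VV[3][3]++ -> VV[3]=[3, 1, 0, 3]
Event 5: LOCAL 1: VV[1][1]++ -> VV[1]=[0, 2, 0, 0]
Event 6: SEND 0->3: VV[0][0]++ -> VV[0]=[4, 1, 0, 0], msg_vec=[4, 1, 0, 0]; VV[3]=max(VV[3],msg_vec) then VV[3][3]++ -> VV[3]=[4, 1, 0, 4]
Event 7: LOCAL 1: VV[1][1]++ -> VV[1]=[0, 3, 0, 0]
Event 5 stamp: [0, 2, 0, 0]
Event 7 stamp: [0, 3, 0, 0]
[0, 2, 0, 0] <= [0, 3, 0, 0]? True
[0, 3, 0, 0] <= [0, 2, 0, 0]? False
Relation: before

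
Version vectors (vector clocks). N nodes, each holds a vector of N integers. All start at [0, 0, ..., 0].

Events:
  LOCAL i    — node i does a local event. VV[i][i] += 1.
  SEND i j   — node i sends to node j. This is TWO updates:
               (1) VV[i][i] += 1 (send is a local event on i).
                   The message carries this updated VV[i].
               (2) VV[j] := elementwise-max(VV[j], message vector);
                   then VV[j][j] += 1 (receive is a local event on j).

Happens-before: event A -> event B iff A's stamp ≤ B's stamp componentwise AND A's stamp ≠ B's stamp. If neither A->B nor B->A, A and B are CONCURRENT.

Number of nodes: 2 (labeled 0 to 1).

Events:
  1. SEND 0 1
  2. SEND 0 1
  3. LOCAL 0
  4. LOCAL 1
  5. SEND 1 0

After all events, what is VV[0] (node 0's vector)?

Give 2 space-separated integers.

Initial: VV[0]=[0, 0]
Initial: VV[1]=[0, 0]
Event 1: SEND 0->1: VV[0][0]++ -> VV[0]=[1, 0], msg_vec=[1, 0]; VV[1]=max(VV[1],msg_vec) then VV[1][1]++ -> VV[1]=[1, 1]
Event 2: SEND 0->1: VV[0][0]++ -> VV[0]=[2, 0], msg_vec=[2, 0]; VV[1]=max(VV[1],msg_vec) then VV[1][1]++ -> VV[1]=[2, 2]
Event 3: LOCAL 0: VV[0][0]++ -> VV[0]=[3, 0]
Event 4: LOCAL 1: VV[1][1]++ -> VV[1]=[2, 3]
Event 5: SEND 1->0: VV[1][1]++ -> VV[1]=[2, 4], msg_vec=[2, 4]; VV[0]=max(VV[0],msg_vec) then VV[0][0]++ -> VV[0]=[4, 4]
Final vectors: VV[0]=[4, 4]; VV[1]=[2, 4]

Answer: 4 4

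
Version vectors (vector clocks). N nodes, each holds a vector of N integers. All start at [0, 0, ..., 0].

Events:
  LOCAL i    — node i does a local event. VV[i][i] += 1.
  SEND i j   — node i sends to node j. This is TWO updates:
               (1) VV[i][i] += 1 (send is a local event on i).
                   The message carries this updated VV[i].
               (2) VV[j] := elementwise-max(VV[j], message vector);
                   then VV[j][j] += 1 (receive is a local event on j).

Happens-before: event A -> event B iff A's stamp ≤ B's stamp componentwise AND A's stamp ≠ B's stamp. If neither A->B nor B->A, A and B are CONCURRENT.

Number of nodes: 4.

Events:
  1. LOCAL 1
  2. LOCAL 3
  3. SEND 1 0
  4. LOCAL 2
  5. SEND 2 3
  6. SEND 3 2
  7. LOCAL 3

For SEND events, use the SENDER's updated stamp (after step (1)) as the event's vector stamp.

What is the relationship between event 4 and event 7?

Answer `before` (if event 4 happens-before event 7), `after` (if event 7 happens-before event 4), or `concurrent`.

Answer: before

Derivation:
Initial: VV[0]=[0, 0, 0, 0]
Initial: VV[1]=[0, 0, 0, 0]
Initial: VV[2]=[0, 0, 0, 0]
Initial: VV[3]=[0, 0, 0, 0]
Event 1: LOCAL 1: VV[1][1]++ -> VV[1]=[0, 1, 0, 0]
Event 2: LOCAL 3: VV[3][3]++ -> VV[3]=[0, 0, 0, 1]
Event 3: SEND 1->0: VV[1][1]++ -> VV[1]=[0, 2, 0, 0], msg_vec=[0, 2, 0, 0]; VV[0]=max(VV[0],msg_vec) then VV[0][0]++ -> VV[0]=[1, 2, 0, 0]
Event 4: LOCAL 2: VV[2][2]++ -> VV[2]=[0, 0, 1, 0]
Event 5: SEND 2->3: VV[2][2]++ -> VV[2]=[0, 0, 2, 0], msg_vec=[0, 0, 2, 0]; VV[3]=max(VV[3],msg_vec) then VV[3][3]++ -> VV[3]=[0, 0, 2, 2]
Event 6: SEND 3->2: VV[3][3]++ -> VV[3]=[0, 0, 2, 3], msg_vec=[0, 0, 2, 3]; VV[2]=max(VV[2],msg_vec) then VV[2][2]++ -> VV[2]=[0, 0, 3, 3]
Event 7: LOCAL 3: VV[3][3]++ -> VV[3]=[0, 0, 2, 4]
Event 4 stamp: [0, 0, 1, 0]
Event 7 stamp: [0, 0, 2, 4]
[0, 0, 1, 0] <= [0, 0, 2, 4]? True
[0, 0, 2, 4] <= [0, 0, 1, 0]? False
Relation: before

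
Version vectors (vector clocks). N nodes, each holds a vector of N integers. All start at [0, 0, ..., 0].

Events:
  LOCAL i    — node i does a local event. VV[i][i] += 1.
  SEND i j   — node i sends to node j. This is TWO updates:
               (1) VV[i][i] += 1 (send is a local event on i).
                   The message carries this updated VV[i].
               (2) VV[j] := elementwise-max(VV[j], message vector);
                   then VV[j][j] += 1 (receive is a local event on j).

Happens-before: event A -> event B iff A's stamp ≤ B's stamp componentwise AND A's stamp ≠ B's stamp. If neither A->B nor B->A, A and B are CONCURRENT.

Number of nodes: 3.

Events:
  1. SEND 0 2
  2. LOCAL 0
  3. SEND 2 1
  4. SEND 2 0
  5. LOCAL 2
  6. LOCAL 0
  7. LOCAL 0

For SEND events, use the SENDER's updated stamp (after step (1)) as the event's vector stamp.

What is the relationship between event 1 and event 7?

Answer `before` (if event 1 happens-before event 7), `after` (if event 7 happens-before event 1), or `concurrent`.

Initial: VV[0]=[0, 0, 0]
Initial: VV[1]=[0, 0, 0]
Initial: VV[2]=[0, 0, 0]
Event 1: SEND 0->2: VV[0][0]++ -> VV[0]=[1, 0, 0], msg_vec=[1, 0, 0]; VV[2]=max(VV[2],msg_vec) then VV[2][2]++ -> VV[2]=[1, 0, 1]
Event 2: LOCAL 0: VV[0][0]++ -> VV[0]=[2, 0, 0]
Event 3: SEND 2->1: VV[2][2]++ -> VV[2]=[1, 0, 2], msg_vec=[1, 0, 2]; VV[1]=max(VV[1],msg_vec) then VV[1][1]++ -> VV[1]=[1, 1, 2]
Event 4: SEND 2->0: VV[2][2]++ -> VV[2]=[1, 0, 3], msg_vec=[1, 0, 3]; VV[0]=max(VV[0],msg_vec) then VV[0][0]++ -> VV[0]=[3, 0, 3]
Event 5: LOCAL 2: VV[2][2]++ -> VV[2]=[1, 0, 4]
Event 6: LOCAL 0: VV[0][0]++ -> VV[0]=[4, 0, 3]
Event 7: LOCAL 0: VV[0][0]++ -> VV[0]=[5, 0, 3]
Event 1 stamp: [1, 0, 0]
Event 7 stamp: [5, 0, 3]
[1, 0, 0] <= [5, 0, 3]? True
[5, 0, 3] <= [1, 0, 0]? False
Relation: before

Answer: before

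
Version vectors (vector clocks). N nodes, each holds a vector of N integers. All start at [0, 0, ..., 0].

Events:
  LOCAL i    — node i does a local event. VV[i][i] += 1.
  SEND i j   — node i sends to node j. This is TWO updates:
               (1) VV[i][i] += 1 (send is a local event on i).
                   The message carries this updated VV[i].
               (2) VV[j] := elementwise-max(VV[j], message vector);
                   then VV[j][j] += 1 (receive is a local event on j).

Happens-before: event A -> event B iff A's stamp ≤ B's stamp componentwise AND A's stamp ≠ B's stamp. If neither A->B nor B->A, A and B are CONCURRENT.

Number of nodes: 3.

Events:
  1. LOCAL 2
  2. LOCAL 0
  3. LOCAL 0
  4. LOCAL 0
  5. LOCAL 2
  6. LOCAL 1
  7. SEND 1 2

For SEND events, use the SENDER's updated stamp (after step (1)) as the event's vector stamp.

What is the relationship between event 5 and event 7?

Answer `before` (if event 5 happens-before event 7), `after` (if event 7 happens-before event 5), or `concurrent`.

Answer: concurrent

Derivation:
Initial: VV[0]=[0, 0, 0]
Initial: VV[1]=[0, 0, 0]
Initial: VV[2]=[0, 0, 0]
Event 1: LOCAL 2: VV[2][2]++ -> VV[2]=[0, 0, 1]
Event 2: LOCAL 0: VV[0][0]++ -> VV[0]=[1, 0, 0]
Event 3: LOCAL 0: VV[0][0]++ -> VV[0]=[2, 0, 0]
Event 4: LOCAL 0: VV[0][0]++ -> VV[0]=[3, 0, 0]
Event 5: LOCAL 2: VV[2][2]++ -> VV[2]=[0, 0, 2]
Event 6: LOCAL 1: VV[1][1]++ -> VV[1]=[0, 1, 0]
Event 7: SEND 1->2: VV[1][1]++ -> VV[1]=[0, 2, 0], msg_vec=[0, 2, 0]; VV[2]=max(VV[2],msg_vec) then VV[2][2]++ -> VV[2]=[0, 2, 3]
Event 5 stamp: [0, 0, 2]
Event 7 stamp: [0, 2, 0]
[0, 0, 2] <= [0, 2, 0]? False
[0, 2, 0] <= [0, 0, 2]? False
Relation: concurrent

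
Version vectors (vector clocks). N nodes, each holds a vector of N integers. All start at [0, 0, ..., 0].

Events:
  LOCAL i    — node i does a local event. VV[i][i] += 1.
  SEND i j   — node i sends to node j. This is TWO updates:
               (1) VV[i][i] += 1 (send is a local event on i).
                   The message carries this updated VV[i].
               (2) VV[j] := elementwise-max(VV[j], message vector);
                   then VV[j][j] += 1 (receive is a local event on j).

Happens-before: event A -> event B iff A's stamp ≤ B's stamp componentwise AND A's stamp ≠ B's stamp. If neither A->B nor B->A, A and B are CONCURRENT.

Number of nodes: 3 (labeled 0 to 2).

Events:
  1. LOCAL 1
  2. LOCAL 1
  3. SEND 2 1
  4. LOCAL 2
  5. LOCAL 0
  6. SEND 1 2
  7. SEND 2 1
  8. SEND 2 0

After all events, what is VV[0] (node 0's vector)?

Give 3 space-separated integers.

Answer: 2 4 5

Derivation:
Initial: VV[0]=[0, 0, 0]
Initial: VV[1]=[0, 0, 0]
Initial: VV[2]=[0, 0, 0]
Event 1: LOCAL 1: VV[1][1]++ -> VV[1]=[0, 1, 0]
Event 2: LOCAL 1: VV[1][1]++ -> VV[1]=[0, 2, 0]
Event 3: SEND 2->1: VV[2][2]++ -> VV[2]=[0, 0, 1], msg_vec=[0, 0, 1]; VV[1]=max(VV[1],msg_vec) then VV[1][1]++ -> VV[1]=[0, 3, 1]
Event 4: LOCAL 2: VV[2][2]++ -> VV[2]=[0, 0, 2]
Event 5: LOCAL 0: VV[0][0]++ -> VV[0]=[1, 0, 0]
Event 6: SEND 1->2: VV[1][1]++ -> VV[1]=[0, 4, 1], msg_vec=[0, 4, 1]; VV[2]=max(VV[2],msg_vec) then VV[2][2]++ -> VV[2]=[0, 4, 3]
Event 7: SEND 2->1: VV[2][2]++ -> VV[2]=[0, 4, 4], msg_vec=[0, 4, 4]; VV[1]=max(VV[1],msg_vec) then VV[1][1]++ -> VV[1]=[0, 5, 4]
Event 8: SEND 2->0: VV[2][2]++ -> VV[2]=[0, 4, 5], msg_vec=[0, 4, 5]; VV[0]=max(VV[0],msg_vec) then VV[0][0]++ -> VV[0]=[2, 4, 5]
Final vectors: VV[0]=[2, 4, 5]; VV[1]=[0, 5, 4]; VV[2]=[0, 4, 5]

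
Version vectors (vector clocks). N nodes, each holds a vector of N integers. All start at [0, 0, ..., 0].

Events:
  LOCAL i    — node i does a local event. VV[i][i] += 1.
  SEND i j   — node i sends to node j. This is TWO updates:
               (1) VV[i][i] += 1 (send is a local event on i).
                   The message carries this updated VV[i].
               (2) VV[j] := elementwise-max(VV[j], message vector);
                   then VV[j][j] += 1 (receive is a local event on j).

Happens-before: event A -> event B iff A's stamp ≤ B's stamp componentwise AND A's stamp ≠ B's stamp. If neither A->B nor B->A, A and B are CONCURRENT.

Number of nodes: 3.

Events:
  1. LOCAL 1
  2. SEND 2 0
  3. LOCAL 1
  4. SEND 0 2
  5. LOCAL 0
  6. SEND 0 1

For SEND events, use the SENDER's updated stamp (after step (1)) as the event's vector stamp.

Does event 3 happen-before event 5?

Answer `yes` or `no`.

Answer: no

Derivation:
Initial: VV[0]=[0, 0, 0]
Initial: VV[1]=[0, 0, 0]
Initial: VV[2]=[0, 0, 0]
Event 1: LOCAL 1: VV[1][1]++ -> VV[1]=[0, 1, 0]
Event 2: SEND 2->0: VV[2][2]++ -> VV[2]=[0, 0, 1], msg_vec=[0, 0, 1]; VV[0]=max(VV[0],msg_vec) then VV[0][0]++ -> VV[0]=[1, 0, 1]
Event 3: LOCAL 1: VV[1][1]++ -> VV[1]=[0, 2, 0]
Event 4: SEND 0->2: VV[0][0]++ -> VV[0]=[2, 0, 1], msg_vec=[2, 0, 1]; VV[2]=max(VV[2],msg_vec) then VV[2][2]++ -> VV[2]=[2, 0, 2]
Event 5: LOCAL 0: VV[0][0]++ -> VV[0]=[3, 0, 1]
Event 6: SEND 0->1: VV[0][0]++ -> VV[0]=[4, 0, 1], msg_vec=[4, 0, 1]; VV[1]=max(VV[1],msg_vec) then VV[1][1]++ -> VV[1]=[4, 3, 1]
Event 3 stamp: [0, 2, 0]
Event 5 stamp: [3, 0, 1]
[0, 2, 0] <= [3, 0, 1]? False. Equal? False. Happens-before: False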